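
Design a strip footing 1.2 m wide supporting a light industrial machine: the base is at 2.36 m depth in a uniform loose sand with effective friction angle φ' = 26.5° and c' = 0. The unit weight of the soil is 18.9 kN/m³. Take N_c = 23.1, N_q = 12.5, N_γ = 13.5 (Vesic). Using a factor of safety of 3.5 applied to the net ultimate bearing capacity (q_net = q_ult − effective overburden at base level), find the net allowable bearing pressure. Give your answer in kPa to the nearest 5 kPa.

Overburden at base level: q = 18.9 × 2.36 = 44.604 kPa.
Surcharge term q·N_q = 44.604 × 12.5 = 557.55 kPa; self-weight term 0.5·γ·B·N_γ = 0.5 × 18.9 × 1.2 × 13.5 = 153.09 kPa.
q_ult = 557.55 + 153.09 = 710.64 kPa.
Net ultimate: q_net = 710.64 − 44.604 = 666.04 kPa.
q_all(net) = 666.04 / 3.5 = 190.3 kPa.

q_all(net) ≈ 190 kPa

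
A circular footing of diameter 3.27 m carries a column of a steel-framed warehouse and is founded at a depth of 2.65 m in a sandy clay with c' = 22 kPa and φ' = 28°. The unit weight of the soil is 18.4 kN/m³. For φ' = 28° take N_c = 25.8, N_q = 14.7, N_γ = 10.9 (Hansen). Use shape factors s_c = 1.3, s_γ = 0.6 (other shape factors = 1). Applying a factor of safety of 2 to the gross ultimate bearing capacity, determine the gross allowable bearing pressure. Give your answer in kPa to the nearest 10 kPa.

q_all ≈ 830 kPa

Effective surcharge at the founding depth q = γ·D_f = 18.4 × 2.65 = 48.76 kPa.
q_ult = c·N_c·s_c + q·N_q + 0.5·γ·B·N_γ·s_γ
     = 22 × 25.8 × 1.3 + 48.76 × 14.7 + 0.5 × 18.4 × 3.27 × 10.9 × 0.6
     = 737.88 + 716.77 + 196.75 = 1651.4 kPa.
q_all = q_ult / FS = 1651.4 / 2 = 825.7 kPa.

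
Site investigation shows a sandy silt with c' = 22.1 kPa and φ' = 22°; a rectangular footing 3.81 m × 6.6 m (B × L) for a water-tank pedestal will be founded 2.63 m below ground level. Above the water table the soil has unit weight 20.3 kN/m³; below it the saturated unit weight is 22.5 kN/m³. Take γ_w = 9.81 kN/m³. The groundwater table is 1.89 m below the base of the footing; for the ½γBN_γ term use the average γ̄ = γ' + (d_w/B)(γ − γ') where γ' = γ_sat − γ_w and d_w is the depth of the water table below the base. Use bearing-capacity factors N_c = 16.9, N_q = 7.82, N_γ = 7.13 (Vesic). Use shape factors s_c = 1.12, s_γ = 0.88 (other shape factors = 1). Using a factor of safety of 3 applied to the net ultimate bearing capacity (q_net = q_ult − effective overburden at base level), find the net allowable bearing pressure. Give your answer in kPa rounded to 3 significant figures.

q_all(net) ≈ 326 kPa

q = γ·D_f = 20.3 × 2.63 = 53.389 kPa.
γ' = 12.69 kN/m³; averaging over the depth B below the base, γ̄ = γ' + (d_w/B)(γ − γ') = 16.465 kN/m³.
c·N_c·s_c = 22.1 × 16.9 × 1.12 = 418.31 kPa
q·N_q = 53.389 × 7.82 = 417.5 kPa
0.5·γ·B·N_γ·s_γ = 0.5 × 16.465 × 3.81 × 7.13 × 0.88 = 196.8 kPa
q_ult = 418.31 + 417.5 + 196.8 = 1032.6 kPa.
Net ultimate: q_net = 1032.6 − 53.389 = 979.22 kPa.
q_all(net) = 979.22 / 3 = 326.41 kPa.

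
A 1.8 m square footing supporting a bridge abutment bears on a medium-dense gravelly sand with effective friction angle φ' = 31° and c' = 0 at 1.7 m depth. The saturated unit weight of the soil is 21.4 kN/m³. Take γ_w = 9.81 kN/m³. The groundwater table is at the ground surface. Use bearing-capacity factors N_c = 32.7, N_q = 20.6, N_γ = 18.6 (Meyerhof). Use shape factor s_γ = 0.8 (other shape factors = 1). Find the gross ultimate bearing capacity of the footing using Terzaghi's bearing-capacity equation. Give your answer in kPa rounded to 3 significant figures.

Water table at ground surface, so effective unit weight γ' = 21.4 − 9.81 = 11.59 kN/m³ is used throughout; overburden q = 11.59 × 1.7 = 19.703 kPa; the same γ' applies in the ½γBN_γ term.
Surcharge term q·N_q = 19.703 × 20.6 = 405.88 kPa; self-weight term 0.5·γ·B·N_γ·s_γ = 0.5 × 11.59 × 1.8 × 18.6 × 0.8 = 155.21 kPa.
q_ult = 405.88 + 155.21 = 561.1 kPa.

q_ult ≈ 561 kPa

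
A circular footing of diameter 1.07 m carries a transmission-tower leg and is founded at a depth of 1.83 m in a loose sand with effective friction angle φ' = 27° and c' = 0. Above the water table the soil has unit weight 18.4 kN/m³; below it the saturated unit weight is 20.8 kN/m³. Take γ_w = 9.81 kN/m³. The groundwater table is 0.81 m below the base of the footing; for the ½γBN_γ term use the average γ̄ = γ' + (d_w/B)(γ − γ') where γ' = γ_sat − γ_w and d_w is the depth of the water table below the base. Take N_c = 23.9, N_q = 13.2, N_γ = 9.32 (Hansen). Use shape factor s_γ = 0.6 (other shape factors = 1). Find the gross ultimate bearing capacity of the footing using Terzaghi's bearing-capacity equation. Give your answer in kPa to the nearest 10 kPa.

q_ult ≈ 490 kPa

Overburden at base level: q = 18.4 × 1.83 = 33.672 kPa.
The water table is 0.81 m below the base (< B = 1.07 m), so the ½γBN_γ term uses γ̄ = γ' + (d_w/B)(γ − γ') = 10.99 + (0.81/1.07)(18.4 − 10.99) = 16.599 kN/m³.
Surcharge term q·N_q = 33.672 × 13.2 = 444.47 kPa; self-weight term 0.5·γ·B·N_γ·s_γ = 0.5 × 16.599 × 1.07 × 9.32 × 0.6 = 49.661 kPa.
q_ult = 444.47 + 49.661 = 494.13 kPa.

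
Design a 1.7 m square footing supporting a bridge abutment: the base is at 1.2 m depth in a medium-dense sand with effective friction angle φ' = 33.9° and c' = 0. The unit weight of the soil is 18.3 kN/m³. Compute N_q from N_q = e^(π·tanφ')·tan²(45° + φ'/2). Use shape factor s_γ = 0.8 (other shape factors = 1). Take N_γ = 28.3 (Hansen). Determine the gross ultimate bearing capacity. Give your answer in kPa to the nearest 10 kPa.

q_ult ≈ 990 kPa

tan33.9° = 0.672, so N_q = e^(π×0.672)·tan²(61.95°) = 8.257 × 3.522 = 29.08.
Overburden at base level: q = 18.3 × 1.2 = 21.96 kPa.
Surcharge term q·N_q = 21.96 × 29.083 = 638.67 kPa; self-weight term 0.5·γ·B·N_γ·s_γ = 0.5 × 18.3 × 1.7 × 28.3 × 0.8 = 352.17 kPa.
q_ult = 638.67 + 352.17 = 990.84 kPa.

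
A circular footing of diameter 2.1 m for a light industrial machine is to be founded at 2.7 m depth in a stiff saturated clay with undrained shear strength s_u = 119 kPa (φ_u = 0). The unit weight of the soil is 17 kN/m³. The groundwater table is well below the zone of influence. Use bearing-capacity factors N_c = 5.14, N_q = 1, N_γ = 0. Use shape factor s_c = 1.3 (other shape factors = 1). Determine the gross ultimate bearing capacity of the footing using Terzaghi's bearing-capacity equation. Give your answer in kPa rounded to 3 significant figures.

q_ult ≈ 841 kPa

Overburden at base level: q = 17 × 2.7 = 45.9 kPa.
Cohesion term c·N_c·s_c = 119 × 5.14 × 1.3 = 795.16 kPa; surcharge term q·N_q = 45.9 × 1 = 45.9 kPa.
q_ult = 795.16 + 45.9 = 841.06 kPa.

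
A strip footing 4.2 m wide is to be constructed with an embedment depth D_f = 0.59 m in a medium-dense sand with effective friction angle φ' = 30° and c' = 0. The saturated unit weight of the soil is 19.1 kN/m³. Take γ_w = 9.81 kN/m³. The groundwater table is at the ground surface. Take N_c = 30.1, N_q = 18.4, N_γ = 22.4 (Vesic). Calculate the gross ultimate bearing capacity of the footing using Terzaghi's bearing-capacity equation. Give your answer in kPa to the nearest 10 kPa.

q_ult ≈ 540 kPa

Water table at ground surface, so effective unit weight γ' = 19.1 − 9.81 = 9.29 kN/m³ is used throughout; overburden q = 9.29 × 0.59 = 5.4811 kPa; the same γ' applies in the ½γBN_γ term.
Surcharge term q·N_q = 5.4811 × 18.4 = 100.85 kPa; self-weight term 0.5·γ·B·N_γ = 0.5 × 9.29 × 4.2 × 22.4 = 437 kPa.
q_ult = 100.85 + 437 = 537.85 kPa.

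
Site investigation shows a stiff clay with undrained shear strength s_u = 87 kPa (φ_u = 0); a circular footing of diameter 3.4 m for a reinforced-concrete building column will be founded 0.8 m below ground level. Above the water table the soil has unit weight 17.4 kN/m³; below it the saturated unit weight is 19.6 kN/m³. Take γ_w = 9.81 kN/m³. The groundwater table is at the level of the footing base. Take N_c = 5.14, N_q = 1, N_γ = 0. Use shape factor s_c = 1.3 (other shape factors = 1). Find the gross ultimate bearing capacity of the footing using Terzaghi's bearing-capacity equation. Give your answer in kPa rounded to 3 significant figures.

Effective surcharge at the founding depth q = γ·D_f = 17.4 × 0.8 = 13.92 kPa.
q_ult = c·N_c·s_c + q·N_q
     = 87 × 5.14 × 1.3 + 13.92 × 1
     = 581.33 + 13.92 = 595.25 kPa.

q_ult ≈ 595 kPa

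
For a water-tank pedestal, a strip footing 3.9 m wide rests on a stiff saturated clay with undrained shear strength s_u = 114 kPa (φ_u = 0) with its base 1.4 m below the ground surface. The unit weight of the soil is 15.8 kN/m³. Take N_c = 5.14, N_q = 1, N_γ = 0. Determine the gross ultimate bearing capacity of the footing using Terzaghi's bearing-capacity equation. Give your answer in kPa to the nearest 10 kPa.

q_ult ≈ 610 kPa

Effective surcharge at the founding depth q = γ·D_f = 15.8 × 1.4 = 22.12 kPa.
q_ult = c·N_c + q·N_q
     = 114 × 5.14 + 22.12 × 1
     = 585.96 + 22.12 = 608.08 kPa.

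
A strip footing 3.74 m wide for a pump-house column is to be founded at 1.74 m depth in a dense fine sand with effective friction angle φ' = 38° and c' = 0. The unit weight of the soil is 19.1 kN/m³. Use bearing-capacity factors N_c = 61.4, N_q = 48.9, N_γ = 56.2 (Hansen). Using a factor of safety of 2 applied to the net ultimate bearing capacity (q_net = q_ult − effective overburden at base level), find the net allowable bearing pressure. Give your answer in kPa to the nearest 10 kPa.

q_all(net) ≈ 1800 kPa

Overburden at base level: q = 19.1 × 1.74 = 33.234 kPa.
Surcharge term q·N_q = 33.234 × 48.9 = 1625.1 kPa; self-weight term 0.5·γ·B·N_γ = 0.5 × 19.1 × 3.74 × 56.2 = 2007.3 kPa.
q_ult = 1625.1 + 2007.3 = 3632.4 kPa.
Net ultimate: q_net = 3632.4 − 33.234 = 3599.2 kPa.
q_all(net) = 3599.2 / 2 = 1799.6 kPa.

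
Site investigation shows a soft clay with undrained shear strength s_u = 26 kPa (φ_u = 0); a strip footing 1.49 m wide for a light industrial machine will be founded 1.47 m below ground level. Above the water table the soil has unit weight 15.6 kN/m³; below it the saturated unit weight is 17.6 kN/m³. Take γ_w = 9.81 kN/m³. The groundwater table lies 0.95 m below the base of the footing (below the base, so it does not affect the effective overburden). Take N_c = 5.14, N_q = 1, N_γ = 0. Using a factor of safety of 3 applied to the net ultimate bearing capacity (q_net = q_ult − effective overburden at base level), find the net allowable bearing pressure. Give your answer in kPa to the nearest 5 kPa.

q = γ·D_f = 15.6 × 1.47 = 22.932 kPa.
c·N_c = 26 × 5.14 = 133.64 kPa
q·N_q = 22.932 × 1 = 22.932 kPa
q_ult = 133.64 + 22.932 = 156.57 kPa.
Net ultimate: q_net = 156.57 − 22.932 = 133.64 kPa.
q_all(net) = 133.64 / 3 = 44.547 kPa.

q_all(net) ≈ 45 kPa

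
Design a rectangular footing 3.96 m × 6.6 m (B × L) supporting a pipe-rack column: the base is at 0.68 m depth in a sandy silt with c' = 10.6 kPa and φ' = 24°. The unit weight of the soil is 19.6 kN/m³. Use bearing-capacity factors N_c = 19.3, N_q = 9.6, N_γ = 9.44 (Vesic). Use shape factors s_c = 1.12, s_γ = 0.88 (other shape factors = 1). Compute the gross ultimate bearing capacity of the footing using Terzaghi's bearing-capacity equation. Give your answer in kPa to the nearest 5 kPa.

q_ult ≈ 680 kPa

Effective surcharge at the founding depth q = γ·D_f = 19.6 × 0.68 = 13.328 kPa.
q_ult = c·N_c·s_c + q·N_q + 0.5·γ·B·N_γ·s_γ
     = 10.6 × 19.3 × 1.12 + 13.328 × 9.6 + 0.5 × 19.6 × 3.96 × 9.44 × 0.88
     = 229.13 + 127.95 + 322.39 = 679.46 kPa.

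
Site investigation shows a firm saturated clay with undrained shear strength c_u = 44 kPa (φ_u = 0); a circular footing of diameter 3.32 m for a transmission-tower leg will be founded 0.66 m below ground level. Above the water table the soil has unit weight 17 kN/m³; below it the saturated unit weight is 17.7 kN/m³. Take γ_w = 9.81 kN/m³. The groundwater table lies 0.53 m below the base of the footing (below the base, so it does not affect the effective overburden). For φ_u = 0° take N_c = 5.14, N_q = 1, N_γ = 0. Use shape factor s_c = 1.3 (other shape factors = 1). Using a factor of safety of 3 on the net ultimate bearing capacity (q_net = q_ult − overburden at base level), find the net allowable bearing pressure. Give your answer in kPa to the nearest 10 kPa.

Overburden at base level: q = 17 × 0.66 = 11.22 kPa.
Cohesion term c·N_c·s_c = 44 × 5.14 × 1.3 = 294.01 kPa; surcharge term q·N_q = 11.22 × 1 = 11.22 kPa.
q_ult = 294.01 + 11.22 = 305.23 kPa.
q_net = 305.23 − 11.22 = 294.01 kPa.
q_all(net) = 294.01 / 3 = 98.003 kPa.

q_all(net) ≈ 100 kPa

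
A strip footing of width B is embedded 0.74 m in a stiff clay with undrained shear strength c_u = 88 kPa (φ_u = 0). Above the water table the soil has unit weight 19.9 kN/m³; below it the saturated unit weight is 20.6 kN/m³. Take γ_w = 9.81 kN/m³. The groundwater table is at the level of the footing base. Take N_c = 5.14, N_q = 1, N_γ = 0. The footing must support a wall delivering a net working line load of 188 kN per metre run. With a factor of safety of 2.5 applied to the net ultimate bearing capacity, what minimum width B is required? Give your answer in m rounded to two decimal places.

Overburden at base level: q = 19.9 × 0.74 = 14.726 kPa.
Cohesion term c·N_c = 88 × 5.14 = 452.32 kPa; surcharge term q·N_q = 14.726 × 1 = 14.726 kPa.
q_ult = 452.32 + 14.726 = 467.05 kPa.
For φ = 0 the ½γBN_γ term vanishes, so q_ult is independent of B. q_net = 467.05 − 14.726 = 452.32 kPa; q_all(net) = 452.32/2.5 = 180.93 kPa.
Required width B = w / q_all(net) = 188 / 180.93 = 1.039 m.

B = 1.04 m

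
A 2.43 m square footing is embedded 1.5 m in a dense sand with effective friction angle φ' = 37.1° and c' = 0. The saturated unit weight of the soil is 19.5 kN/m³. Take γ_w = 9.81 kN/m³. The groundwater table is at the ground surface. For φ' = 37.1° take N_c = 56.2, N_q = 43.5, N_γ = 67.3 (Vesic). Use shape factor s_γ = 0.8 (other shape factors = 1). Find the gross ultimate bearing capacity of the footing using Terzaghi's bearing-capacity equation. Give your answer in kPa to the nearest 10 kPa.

q_ult ≈ 1270 kPa

With the water table at the surface the whole profile is submerged: γ' = 19.5 − 9.81 = 9.69 kN/m³, so q = γ'·D_f = 14.535 kPa; the same γ' applies in the ½γBN_γ term.
q_ult = q·N_q + 0.5·γ·B·N_γ·s_γ
     = 14.535 × 43.5 + 0.5 × 9.69 × 2.43 × 67.3 × 0.8
     = 632.27 + 633.88 = 1266.1 kPa.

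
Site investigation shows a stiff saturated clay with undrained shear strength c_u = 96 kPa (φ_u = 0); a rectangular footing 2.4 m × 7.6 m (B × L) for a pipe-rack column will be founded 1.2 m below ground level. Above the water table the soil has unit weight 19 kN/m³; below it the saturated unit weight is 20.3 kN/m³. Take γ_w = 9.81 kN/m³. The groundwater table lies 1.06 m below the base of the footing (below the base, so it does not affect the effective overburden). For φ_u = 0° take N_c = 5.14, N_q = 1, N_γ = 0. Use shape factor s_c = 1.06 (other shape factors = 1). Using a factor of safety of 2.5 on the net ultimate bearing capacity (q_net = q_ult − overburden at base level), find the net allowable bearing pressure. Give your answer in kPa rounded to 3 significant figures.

q_all(net) ≈ 209 kPa

q = γ·D_f = 19 × 1.2 = 22.8 kPa.
c·N_c·s_c = 96 × 5.14 × 1.06 = 523.05 kPa
q·N_q = 22.8 × 1 = 22.8 kPa
q_ult = 523.05 + 22.8 = 545.85 kPa.
q_net = 545.85 − 22.8 = 523.05 kPa.
q_all(net) = 523.05 / 2.5 = 209.22 kPa.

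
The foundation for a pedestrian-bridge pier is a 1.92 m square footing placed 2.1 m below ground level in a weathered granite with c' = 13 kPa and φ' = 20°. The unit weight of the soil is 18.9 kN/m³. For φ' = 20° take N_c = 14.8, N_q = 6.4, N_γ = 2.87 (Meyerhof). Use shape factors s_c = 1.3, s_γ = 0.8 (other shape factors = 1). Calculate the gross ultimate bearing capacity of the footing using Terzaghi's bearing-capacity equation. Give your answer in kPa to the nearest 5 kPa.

q_ult ≈ 545 kPa

q = γ·D_f = 18.9 × 2.1 = 39.69 kPa.
c·N_c·s_c = 13 × 14.8 × 1.3 = 250.12 kPa
q·N_q = 39.69 × 6.4 = 254.02 kPa
0.5·γ·B·N_γ·s_γ = 0.5 × 18.9 × 1.92 × 2.87 × 0.8 = 41.659 kPa
q_ult = 250.12 + 254.02 + 41.659 = 545.79 kPa.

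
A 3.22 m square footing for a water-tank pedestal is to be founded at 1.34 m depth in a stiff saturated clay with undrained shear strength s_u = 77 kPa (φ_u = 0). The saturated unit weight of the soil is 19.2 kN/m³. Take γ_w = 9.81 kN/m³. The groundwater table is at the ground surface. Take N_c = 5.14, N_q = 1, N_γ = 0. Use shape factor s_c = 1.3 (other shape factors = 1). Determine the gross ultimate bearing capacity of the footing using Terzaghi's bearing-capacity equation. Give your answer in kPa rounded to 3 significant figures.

q_ult ≈ 527 kPa

Water table at ground surface, so effective unit weight γ' = 19.2 − 9.81 = 9.39 kN/m³ is used throughout; overburden q = 9.39 × 1.34 = 12.583 kPa.
Cohesion term c·N_c·s_c = 77 × 5.14 × 1.3 = 514.51 kPa; surcharge term q·N_q = 12.583 × 1 = 12.583 kPa.
q_ult = 514.51 + 12.583 = 527.1 kPa.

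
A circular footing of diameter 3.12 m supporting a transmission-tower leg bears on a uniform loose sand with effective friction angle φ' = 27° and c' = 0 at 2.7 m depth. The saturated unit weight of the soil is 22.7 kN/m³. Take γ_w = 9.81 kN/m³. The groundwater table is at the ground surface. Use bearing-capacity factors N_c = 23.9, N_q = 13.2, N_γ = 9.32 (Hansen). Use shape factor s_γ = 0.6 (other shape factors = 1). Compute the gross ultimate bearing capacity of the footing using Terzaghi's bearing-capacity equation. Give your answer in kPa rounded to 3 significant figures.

q_ult ≈ 572 kPa

γ' = 22.7 − 9.81 = 12.89 kN/m³ (submerged throughout). q = 12.89 × 2.7 = 34.803 kPa; the same γ' applies in the ½γBN_γ term.
q·N_q = 34.803 × 13.2 = 459.4 kPa
0.5·γ·B·N_γ·s_γ = 0.5 × 12.89 × 3.12 × 9.32 × 0.6 = 112.45 kPa
q_ult = 459.4 + 112.45 = 571.85 kPa.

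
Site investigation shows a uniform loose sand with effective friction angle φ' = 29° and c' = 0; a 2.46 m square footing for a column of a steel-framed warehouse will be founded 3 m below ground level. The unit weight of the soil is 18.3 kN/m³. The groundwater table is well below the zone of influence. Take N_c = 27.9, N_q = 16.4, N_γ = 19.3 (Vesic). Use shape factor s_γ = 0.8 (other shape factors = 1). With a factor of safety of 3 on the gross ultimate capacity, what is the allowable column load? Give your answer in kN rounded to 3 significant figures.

P_all ≈ 2520 kN

Overburden at base level: q = 18.3 × 3 = 54.9 kPa.
Surcharge term q·N_q = 54.9 × 16.4 = 900.36 kPa; self-weight term 0.5·γ·B·N_γ·s_γ = 0.5 × 18.3 × 2.46 × 19.3 × 0.8 = 347.54 kPa.
q_ult = 900.36 + 347.54 = 1247.9 kPa.
Gross allowable pressure q_all = 1247.9 / 3 = 415.97 kPa.
Footing area = 6.0516 m², so allowable column load = 415.97 × 6.0516 = 2517.3 kN.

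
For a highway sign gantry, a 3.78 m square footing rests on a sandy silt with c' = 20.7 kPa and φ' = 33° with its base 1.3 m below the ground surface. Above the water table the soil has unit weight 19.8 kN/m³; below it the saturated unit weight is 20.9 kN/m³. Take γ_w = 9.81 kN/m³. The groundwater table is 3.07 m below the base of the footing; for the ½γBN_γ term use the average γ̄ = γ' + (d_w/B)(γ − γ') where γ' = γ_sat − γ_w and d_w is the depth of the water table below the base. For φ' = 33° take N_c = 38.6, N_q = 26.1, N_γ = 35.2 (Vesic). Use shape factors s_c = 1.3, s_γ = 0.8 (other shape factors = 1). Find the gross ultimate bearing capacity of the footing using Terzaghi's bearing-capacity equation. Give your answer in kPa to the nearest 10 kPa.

Overburden at base level: q = 19.8 × 1.3 = 25.74 kPa.
The water table is 3.07 m below the base (< B = 3.78 m), so the ½γBN_γ term uses γ̄ = γ' + (d_w/B)(γ − γ') = 11.09 + (3.07/3.78)(19.8 − 11.09) = 18.164 kN/m³.
Cohesion term c·N_c·s_c = 20.7 × 38.6 × 1.3 = 1038.7 kPa; surcharge term q·N_q = 25.74 × 26.1 = 671.81 kPa; self-weight term 0.5·γ·B·N_γ·s_γ = 0.5 × 18.164 × 3.78 × 35.2 × 0.8 = 966.73 kPa.
q_ult = 1038.7 + 671.81 + 966.73 = 2677.3 kPa.

q_ult ≈ 2680 kPa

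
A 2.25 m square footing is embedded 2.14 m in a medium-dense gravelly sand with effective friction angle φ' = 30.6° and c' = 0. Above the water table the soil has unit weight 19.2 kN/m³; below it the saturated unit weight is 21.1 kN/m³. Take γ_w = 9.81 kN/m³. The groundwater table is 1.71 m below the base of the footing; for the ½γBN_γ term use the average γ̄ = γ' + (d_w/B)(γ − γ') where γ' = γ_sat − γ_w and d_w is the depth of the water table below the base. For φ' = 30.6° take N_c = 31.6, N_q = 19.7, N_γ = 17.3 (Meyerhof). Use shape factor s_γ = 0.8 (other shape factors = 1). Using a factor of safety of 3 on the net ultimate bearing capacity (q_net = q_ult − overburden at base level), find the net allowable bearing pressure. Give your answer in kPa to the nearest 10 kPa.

q_all(net) ≈ 350 kPa

Effective surcharge at the founding depth q = γ·D_f = 19.2 × 2.14 = 41.088 kPa.
With d_w = 1.71 m < B, γ̄ = 11.29 + (1.71/2.25) × (19.2 − 11.29) = 17.302 kN/m³.
q_ult = q·N_q + 0.5·γ·B·N_γ·s_γ
     = 41.088 × 19.7 + 0.5 × 17.302 × 2.25 × 17.3 × 0.8
     = 809.43 + 269.39 = 1078.8 kPa.
q_net = 1078.8 − 41.088 = 1037.7 kPa.
q_all(net) = 1037.7 / 3 = 345.91 kPa.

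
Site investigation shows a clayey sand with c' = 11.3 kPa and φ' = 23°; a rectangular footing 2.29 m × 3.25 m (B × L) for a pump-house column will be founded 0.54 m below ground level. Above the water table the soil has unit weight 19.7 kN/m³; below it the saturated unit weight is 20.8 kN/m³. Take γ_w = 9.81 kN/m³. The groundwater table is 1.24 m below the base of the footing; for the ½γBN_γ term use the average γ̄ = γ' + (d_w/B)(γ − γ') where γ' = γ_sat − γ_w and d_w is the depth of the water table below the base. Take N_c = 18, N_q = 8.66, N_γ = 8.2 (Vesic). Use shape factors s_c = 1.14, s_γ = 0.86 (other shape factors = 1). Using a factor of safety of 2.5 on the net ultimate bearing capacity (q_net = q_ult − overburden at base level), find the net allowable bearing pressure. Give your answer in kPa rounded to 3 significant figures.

q_all(net) ≈ 176 kPa

Overburden at base level: q = 19.7 × 0.54 = 10.638 kPa.
The water table is 1.24 m below the base (< B = 2.29 m), so the ½γBN_γ term uses γ̄ = γ' + (d_w/B)(γ − γ') = 10.99 + (1.24/2.29)(19.7 − 10.99) = 15.706 kN/m³.
Cohesion term c·N_c·s_c = 11.3 × 18 × 1.14 = 231.88 kPa; surcharge term q·N_q = 10.638 × 8.66 = 92.125 kPa; self-weight term 0.5·γ·B·N_γ·s_γ = 0.5 × 15.706 × 2.29 × 8.2 × 0.86 = 126.82 kPa.
q_ult = 231.88 + 92.125 + 126.82 = 450.82 kPa.
q_net = 450.82 − 10.638 = 440.18 kPa.
q_all(net) = 440.18 / 2.5 = 176.07 kPa.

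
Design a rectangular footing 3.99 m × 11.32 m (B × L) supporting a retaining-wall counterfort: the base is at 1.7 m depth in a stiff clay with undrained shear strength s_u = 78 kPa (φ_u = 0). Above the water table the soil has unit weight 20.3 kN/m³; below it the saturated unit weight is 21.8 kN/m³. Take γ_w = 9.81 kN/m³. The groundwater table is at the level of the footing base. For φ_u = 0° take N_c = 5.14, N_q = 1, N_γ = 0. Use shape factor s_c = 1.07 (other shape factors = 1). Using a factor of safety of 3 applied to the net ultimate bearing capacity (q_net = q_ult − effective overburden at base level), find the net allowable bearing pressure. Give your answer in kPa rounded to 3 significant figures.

q_all(net) ≈ 143 kPa

Effective surcharge at the founding depth q = γ·D_f = 20.3 × 1.7 = 34.51 kPa.
q_ult = c·N_c·s_c + q·N_q
     = 78 × 5.14 × 1.07 + 34.51 × 1
     = 428.98 + 34.51 = 463.49 kPa.
Net ultimate: q_net = 463.49 − 34.51 = 428.98 kPa.
q_all(net) = 428.98 / 3 = 142.99 kPa.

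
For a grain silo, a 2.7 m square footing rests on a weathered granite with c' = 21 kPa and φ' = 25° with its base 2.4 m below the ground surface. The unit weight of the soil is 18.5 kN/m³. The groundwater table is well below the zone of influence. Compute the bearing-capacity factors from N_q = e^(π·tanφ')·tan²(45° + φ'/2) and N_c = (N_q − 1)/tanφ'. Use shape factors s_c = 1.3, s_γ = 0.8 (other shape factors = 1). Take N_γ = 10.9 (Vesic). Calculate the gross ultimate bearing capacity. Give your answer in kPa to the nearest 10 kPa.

tan25° = 0.4663, so N_q = e^(π×0.4663)·tan²(57.5°) = 4.327 × 2.464 = 10.66.
N_c = (10.66 − 1)/tan25° = 20.72.
Overburden at base level: q = 18.5 × 2.4 = 44.4 kPa.
Cohesion term c·N_c·s_c = 21 × 20.721 × 1.3 = 565.67 kPa; surcharge term q·N_q = 44.4 × 10.662 = 473.4 kPa; self-weight term 0.5·γ·B·N_γ·s_γ = 0.5 × 18.5 × 2.7 × 10.9 × 0.8 = 217.78 kPa.
q_ult = 565.67 + 473.4 + 217.78 = 1256.9 kPa.

q_ult ≈ 1260 kPa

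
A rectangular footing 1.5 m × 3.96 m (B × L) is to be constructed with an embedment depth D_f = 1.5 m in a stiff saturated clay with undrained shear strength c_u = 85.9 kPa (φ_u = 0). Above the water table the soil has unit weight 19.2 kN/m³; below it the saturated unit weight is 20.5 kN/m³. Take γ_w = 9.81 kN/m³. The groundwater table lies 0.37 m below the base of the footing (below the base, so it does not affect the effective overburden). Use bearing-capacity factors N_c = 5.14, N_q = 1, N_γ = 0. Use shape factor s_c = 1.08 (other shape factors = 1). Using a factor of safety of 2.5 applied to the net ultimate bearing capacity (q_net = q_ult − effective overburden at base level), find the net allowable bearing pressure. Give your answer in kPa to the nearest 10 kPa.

q_all(net) ≈ 190 kPa

Effective surcharge at the founding depth q = γ·D_f = 19.2 × 1.5 = 28.8 kPa.
q_ult = c·N_c·s_c + q·N_q
     = 85.9 × 5.14 × 1.08 + 28.8 × 1
     = 476.85 + 28.8 = 505.65 kPa.
Net ultimate: q_net = 505.65 − 28.8 = 476.85 kPa.
q_all(net) = 476.85 / 2.5 = 190.74 kPa.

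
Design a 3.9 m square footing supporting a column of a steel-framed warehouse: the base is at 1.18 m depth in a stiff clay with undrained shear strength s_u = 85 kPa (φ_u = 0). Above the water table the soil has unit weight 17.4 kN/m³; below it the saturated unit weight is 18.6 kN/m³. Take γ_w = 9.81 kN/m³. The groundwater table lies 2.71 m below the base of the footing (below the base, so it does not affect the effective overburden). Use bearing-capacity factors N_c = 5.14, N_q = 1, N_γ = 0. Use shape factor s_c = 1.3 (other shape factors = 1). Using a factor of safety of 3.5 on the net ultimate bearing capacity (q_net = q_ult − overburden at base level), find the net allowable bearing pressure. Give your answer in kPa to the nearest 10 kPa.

q_all(net) ≈ 160 kPa

Overburden at base level: q = 17.4 × 1.18 = 20.532 kPa.
Cohesion term c·N_c·s_c = 85 × 5.14 × 1.3 = 567.97 kPa; surcharge term q·N_q = 20.532 × 1 = 20.532 kPa.
q_ult = 567.97 + 20.532 = 588.5 kPa.
q_net = 588.5 − 20.532 = 567.97 kPa.
q_all(net) = 567.97 / 3.5 = 162.28 kPa.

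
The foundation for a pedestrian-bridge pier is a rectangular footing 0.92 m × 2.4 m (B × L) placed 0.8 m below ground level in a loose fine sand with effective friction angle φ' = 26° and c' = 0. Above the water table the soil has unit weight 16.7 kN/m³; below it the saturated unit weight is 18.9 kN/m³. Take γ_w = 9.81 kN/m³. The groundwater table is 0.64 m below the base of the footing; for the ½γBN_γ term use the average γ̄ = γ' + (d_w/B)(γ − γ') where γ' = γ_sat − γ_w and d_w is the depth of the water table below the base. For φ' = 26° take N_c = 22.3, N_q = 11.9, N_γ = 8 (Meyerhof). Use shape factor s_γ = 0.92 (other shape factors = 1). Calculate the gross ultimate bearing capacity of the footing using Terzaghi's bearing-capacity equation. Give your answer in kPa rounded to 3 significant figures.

Overburden at base level: q = 16.7 × 0.8 = 13.36 kPa.
The water table is 0.64 m below the base (< B = 0.92 m), so the ½γBN_γ term uses γ̄ = γ' + (d_w/B)(γ − γ') = 9.09 + (0.64/0.92)(16.7 − 9.09) = 14.384 kN/m³.
Surcharge term q·N_q = 13.36 × 11.9 = 158.98 kPa; self-weight term 0.5·γ·B·N_γ·s_γ = 0.5 × 14.384 × 0.92 × 8 × 0.92 = 48.698 kPa.
q_ult = 158.98 + 48.698 = 207.68 kPa.

q_ult ≈ 208 kPa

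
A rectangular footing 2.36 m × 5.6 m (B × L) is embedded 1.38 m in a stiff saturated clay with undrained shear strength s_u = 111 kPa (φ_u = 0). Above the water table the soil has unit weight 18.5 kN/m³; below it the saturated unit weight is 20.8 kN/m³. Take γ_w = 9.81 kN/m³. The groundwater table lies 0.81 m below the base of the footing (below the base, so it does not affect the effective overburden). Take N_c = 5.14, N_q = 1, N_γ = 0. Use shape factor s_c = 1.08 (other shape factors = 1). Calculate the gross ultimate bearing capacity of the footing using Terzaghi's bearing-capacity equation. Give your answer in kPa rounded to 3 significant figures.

q_ult ≈ 642 kPa

q = γ·D_f = 18.5 × 1.38 = 25.53 kPa.
c·N_c·s_c = 111 × 5.14 × 1.08 = 616.18 kPa
q·N_q = 25.53 × 1 = 25.53 kPa
q_ult = 616.18 + 25.53 = 641.71 kPa.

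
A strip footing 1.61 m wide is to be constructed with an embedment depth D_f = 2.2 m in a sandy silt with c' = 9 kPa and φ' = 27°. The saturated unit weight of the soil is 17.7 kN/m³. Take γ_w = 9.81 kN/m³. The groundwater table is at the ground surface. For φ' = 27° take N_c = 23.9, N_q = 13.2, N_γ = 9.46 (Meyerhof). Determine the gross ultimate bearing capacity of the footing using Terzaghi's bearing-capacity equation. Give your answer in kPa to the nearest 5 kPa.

q_ult ≈ 505 kPa

With the water table at the surface the whole profile is submerged: γ' = 17.7 − 9.81 = 7.89 kN/m³, so q = γ'·D_f = 17.358 kPa; the same γ' applies in the ½γBN_γ term.
q_ult = c·N_c + q·N_q + 0.5·γ·B·N_γ
     = 9 × 23.9 + 17.358 × 13.2 + 0.5 × 7.89 × 1.61 × 9.46
     = 215.1 + 229.13 + 60.085 = 504.31 kPa.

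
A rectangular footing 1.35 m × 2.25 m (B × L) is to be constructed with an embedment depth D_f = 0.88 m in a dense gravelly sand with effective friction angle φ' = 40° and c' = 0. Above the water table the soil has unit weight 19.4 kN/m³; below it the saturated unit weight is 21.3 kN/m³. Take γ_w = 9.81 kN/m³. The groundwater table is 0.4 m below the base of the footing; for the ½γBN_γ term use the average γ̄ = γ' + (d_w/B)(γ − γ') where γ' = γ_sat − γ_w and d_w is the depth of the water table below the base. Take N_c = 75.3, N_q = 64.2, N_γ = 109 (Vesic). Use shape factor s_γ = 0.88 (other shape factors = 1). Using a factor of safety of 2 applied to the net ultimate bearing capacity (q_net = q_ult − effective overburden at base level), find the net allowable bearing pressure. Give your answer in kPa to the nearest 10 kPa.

q_all(net) ≈ 990 kPa

Overburden at base level: q = 19.4 × 0.88 = 17.072 kPa.
The water table is 0.4 m below the base (< B = 1.35 m), so the ½γBN_γ term uses γ̄ = γ' + (d_w/B)(γ − γ') = 11.49 + (0.4/1.35)(19.4 − 11.49) = 13.834 kN/m³.
Surcharge term q·N_q = 17.072 × 64.2 = 1096 kPa; self-weight term 0.5·γ·B·N_γ·s_γ = 0.5 × 13.834 × 1.35 × 109 × 0.88 = 895.68 kPa.
q_ult = 1096 + 895.68 = 1991.7 kPa.
Net ultimate: q_net = 1991.7 − 17.072 = 1974.6 kPa.
q_all(net) = 1974.6 / 2 = 987.31 kPa.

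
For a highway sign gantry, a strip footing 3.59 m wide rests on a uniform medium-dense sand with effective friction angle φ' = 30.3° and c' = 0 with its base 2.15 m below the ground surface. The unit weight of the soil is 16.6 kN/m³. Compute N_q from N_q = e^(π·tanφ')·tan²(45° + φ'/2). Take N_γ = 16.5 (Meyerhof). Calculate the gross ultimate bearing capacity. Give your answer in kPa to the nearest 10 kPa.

tan30.3° = 0.5844, so N_q = e^(π×0.5844)·tan²(60.15°) = 6.27 × 3.037 = 19.04.
q = γ·D_f = 16.6 × 2.15 = 35.69 kPa.
q·N_q = 35.69 × 19.04 = 679.52 kPa
0.5·γ·B·N_γ = 0.5 × 16.6 × 3.59 × 16.5 = 491.65 kPa
q_ult = 679.52 + 491.65 = 1171.2 kPa.

q_ult ≈ 1170 kPa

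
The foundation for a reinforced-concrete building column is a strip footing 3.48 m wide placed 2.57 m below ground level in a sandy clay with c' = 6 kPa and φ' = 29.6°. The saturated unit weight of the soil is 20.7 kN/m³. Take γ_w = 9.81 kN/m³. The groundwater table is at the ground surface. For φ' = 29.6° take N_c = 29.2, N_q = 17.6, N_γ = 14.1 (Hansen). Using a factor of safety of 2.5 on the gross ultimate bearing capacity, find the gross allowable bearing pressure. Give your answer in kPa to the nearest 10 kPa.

With the water table at the surface the whole profile is submerged: γ' = 20.7 − 9.81 = 10.89 kN/m³, so q = γ'·D_f = 27.987 kPa; the same γ' applies in the ½γBN_γ term.
q_ult = c·N_c + q·N_q + 0.5·γ·B·N_γ
     = 6 × 29.2 + 27.987 × 17.6 + 0.5 × 10.89 × 3.48 × 14.1
     = 175.2 + 492.58 + 267.18 = 934.95 kPa.
q_all = 934.95 / 2.5 = 373.98 kPa.

q_all ≈ 370 kPa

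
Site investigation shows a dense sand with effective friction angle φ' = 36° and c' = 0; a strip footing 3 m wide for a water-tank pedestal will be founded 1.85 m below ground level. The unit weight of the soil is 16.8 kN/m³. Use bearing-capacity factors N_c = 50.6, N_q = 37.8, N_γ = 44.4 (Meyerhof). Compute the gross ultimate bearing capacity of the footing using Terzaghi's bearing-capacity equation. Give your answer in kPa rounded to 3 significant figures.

q_ult ≈ 2290 kPa

Overburden at base level: q = 16.8 × 1.85 = 31.08 kPa.
Surcharge term q·N_q = 31.08 × 37.8 = 1174.8 kPa; self-weight term 0.5·γ·B·N_γ = 0.5 × 16.8 × 3 × 44.4 = 1118.9 kPa.
q_ult = 1174.8 + 1118.9 = 2293.7 kPa.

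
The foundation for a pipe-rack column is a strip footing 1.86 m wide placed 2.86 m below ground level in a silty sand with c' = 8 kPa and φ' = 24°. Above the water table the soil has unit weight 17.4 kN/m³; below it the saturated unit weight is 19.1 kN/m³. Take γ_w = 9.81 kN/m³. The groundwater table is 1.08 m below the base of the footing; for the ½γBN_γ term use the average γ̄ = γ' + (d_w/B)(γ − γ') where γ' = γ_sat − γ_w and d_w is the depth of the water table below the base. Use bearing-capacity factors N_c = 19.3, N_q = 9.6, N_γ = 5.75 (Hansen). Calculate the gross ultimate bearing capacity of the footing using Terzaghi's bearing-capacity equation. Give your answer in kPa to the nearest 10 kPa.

q_ult ≈ 710 kPa

Effective surcharge at the founding depth q = γ·D_f = 17.4 × 2.86 = 49.764 kPa.
With d_w = 1.08 m < B, γ̄ = 9.29 + (1.08/1.86) × (17.4 − 9.29) = 13.999 kN/m³.
q_ult = c·N_c + q·N_q + 0.5·γ·B·N_γ
     = 8 × 19.3 + 49.764 × 9.6 + 0.5 × 13.999 × 1.86 × 5.75
     = 154.4 + 477.73 + 74.86 = 706.99 kPa.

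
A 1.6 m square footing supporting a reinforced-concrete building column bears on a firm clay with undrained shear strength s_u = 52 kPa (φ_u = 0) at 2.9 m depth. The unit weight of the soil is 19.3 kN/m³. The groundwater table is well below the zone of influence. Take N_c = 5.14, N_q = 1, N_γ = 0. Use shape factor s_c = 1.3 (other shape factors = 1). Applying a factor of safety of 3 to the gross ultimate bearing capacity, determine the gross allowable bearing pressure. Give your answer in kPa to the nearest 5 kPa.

q_all ≈ 135 kPa

Overburden at base level: q = 19.3 × 2.9 = 55.97 kPa.
Cohesion term c·N_c·s_c = 52 × 5.14 × 1.3 = 347.46 kPa; surcharge term q·N_q = 55.97 × 1 = 55.97 kPa.
q_ult = 347.46 + 55.97 = 403.43 kPa.
q_all = q_ult / FS = 403.43 / 3 = 134.48 kPa.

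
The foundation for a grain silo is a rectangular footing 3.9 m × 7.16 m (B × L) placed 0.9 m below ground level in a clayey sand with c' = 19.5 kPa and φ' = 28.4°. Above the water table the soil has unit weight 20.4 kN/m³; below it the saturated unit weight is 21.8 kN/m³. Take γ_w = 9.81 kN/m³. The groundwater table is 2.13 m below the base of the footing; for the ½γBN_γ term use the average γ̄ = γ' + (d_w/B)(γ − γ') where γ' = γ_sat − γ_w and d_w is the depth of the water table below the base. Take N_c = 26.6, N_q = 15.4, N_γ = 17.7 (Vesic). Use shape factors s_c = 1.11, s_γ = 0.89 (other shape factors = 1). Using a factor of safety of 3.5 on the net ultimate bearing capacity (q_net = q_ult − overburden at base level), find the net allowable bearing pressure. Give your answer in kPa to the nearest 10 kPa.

q = γ·D_f = 20.4 × 0.9 = 18.36 kPa.
γ' = 11.99 kN/m³; averaging over the depth B below the base, γ̄ = γ' + (d_w/B)(γ − γ') = 16.583 kN/m³.
c·N_c·s_c = 19.5 × 26.6 × 1.11 = 575.76 kPa
q·N_q = 18.36 × 15.4 = 282.74 kPa
0.5·γ·B·N_γ·s_γ = 0.5 × 16.583 × 3.9 × 17.7 × 0.89 = 509.41 kPa
q_ult = 575.76 + 282.74 + 509.41 = 1367.9 kPa.
q_net = 1367.9 − 18.36 = 1349.5 kPa.
q_all(net) = 1349.5 / 3.5 = 385.59 kPa.

q_all(net) ≈ 390 kPa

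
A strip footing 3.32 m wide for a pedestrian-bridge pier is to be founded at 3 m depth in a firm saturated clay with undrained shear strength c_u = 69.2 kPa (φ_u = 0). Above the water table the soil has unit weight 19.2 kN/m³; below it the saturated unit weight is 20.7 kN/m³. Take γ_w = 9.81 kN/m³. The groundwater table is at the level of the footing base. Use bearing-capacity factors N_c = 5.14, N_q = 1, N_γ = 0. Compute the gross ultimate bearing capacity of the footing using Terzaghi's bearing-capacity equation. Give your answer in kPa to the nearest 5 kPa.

Effective surcharge at the founding depth q = γ·D_f = 19.2 × 3 = 57.6 kPa.
q_ult = c·N_c + q·N_q
     = 69.2 × 5.14 + 57.6 × 1
     = 355.69 + 57.6 = 413.29 kPa.

q_ult ≈ 415 kPa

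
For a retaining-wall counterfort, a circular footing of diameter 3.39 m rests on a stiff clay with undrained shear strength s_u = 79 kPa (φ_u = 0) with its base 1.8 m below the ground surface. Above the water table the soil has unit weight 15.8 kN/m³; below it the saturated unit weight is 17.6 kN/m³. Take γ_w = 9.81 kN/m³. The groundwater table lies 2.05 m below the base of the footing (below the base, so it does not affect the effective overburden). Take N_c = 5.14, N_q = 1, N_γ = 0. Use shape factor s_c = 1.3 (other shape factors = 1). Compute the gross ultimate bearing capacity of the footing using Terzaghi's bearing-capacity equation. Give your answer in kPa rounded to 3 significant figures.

q_ult ≈ 556 kPa

Overburden at base level: q = 15.8 × 1.8 = 28.44 kPa.
Cohesion term c·N_c·s_c = 79 × 5.14 × 1.3 = 527.88 kPa; surcharge term q·N_q = 28.44 × 1 = 28.44 kPa.
q_ult = 527.88 + 28.44 = 556.32 kPa.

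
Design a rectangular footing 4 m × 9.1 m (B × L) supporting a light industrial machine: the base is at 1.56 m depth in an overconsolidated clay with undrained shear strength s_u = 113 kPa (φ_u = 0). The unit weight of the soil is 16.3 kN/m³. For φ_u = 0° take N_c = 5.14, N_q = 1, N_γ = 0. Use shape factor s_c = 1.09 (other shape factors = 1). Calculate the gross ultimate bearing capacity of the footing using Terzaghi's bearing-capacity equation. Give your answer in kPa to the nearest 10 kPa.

q = γ·D_f = 16.3 × 1.56 = 25.428 kPa.
c·N_c·s_c = 113 × 5.14 × 1.09 = 633.09 kPa
q·N_q = 25.428 × 1 = 25.428 kPa
q_ult = 633.09 + 25.428 = 658.52 kPa.

q_ult ≈ 660 kPa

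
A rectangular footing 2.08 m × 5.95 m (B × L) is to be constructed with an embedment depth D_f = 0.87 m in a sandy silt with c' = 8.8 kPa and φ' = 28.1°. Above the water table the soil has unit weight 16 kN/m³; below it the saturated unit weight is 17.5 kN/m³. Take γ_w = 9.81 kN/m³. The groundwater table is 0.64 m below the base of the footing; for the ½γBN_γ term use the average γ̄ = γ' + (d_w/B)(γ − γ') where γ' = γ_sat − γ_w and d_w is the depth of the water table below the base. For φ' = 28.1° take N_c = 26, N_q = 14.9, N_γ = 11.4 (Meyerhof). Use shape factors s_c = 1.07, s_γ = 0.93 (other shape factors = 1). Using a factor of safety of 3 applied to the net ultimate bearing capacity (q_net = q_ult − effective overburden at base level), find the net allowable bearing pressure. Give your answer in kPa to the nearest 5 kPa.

Overburden at base level: q = 16 × 0.87 = 13.92 kPa.
The water table is 0.64 m below the base (< B = 2.08 m), so the ½γBN_γ term uses γ̄ = γ' + (d_w/B)(γ − γ') = 7.69 + (0.64/2.08)(16 − 7.69) = 10.247 kN/m³.
Cohesion term c·N_c·s_c = 8.8 × 26 × 1.07 = 244.82 kPa; surcharge term q·N_q = 13.92 × 14.9 = 207.41 kPa; self-weight term 0.5·γ·B·N_γ·s_γ = 0.5 × 10.247 × 2.08 × 11.4 × 0.93 = 112.98 kPa.
q_ult = 244.82 + 207.41 + 112.98 = 565.21 kPa.
Net ultimate: q_net = 565.21 − 13.92 = 551.29 kPa.
q_all(net) = 551.29 / 3 = 183.76 kPa.

q_all(net) ≈ 185 kPa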